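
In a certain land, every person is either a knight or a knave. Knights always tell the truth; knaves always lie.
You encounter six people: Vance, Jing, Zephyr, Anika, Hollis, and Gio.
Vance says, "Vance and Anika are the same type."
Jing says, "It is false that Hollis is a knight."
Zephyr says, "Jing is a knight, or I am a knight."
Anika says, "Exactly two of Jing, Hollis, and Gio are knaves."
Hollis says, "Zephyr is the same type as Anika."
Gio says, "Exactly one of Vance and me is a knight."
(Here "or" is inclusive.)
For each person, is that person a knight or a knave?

Vance is a knave, Jing is a knave, Zephyr is a knight, Anika is a knight, Hollis is a knight, and Gio is a knave.

As a knave, Vance's statement "Vance and Anika are the same type" should be false; it is.
As a knave, Jing's statement "it is false that Hollis is a knight" should be false; it is.
Zephyr is a knight, so "Jing is a knight, or I am a knight" must be True — and it is.
Anika is a knight, so "exactly two of Jing, Hollis, and Gio are knaves" must be True — and it is.
Hollis (knight): "Zephyr is the same type as Anika" — True. ✓
Since Gio is a knave, "exactly one of Vance and me is a knight" needs to be false, which holds.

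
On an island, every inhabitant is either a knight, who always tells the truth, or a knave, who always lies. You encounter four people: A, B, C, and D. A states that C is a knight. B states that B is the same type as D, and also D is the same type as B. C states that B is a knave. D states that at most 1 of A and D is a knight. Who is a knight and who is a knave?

A is a knave, B is a knight, C is a knave, and D is a knight.

A is a knave; "C is a knight" is False, as required.
B is a knight, and the claim "B is the same type as D, and also D is the same type as B" is indeed True.
As a knave, C's statement "B is a knave" should be False; it is.
D is a knight; "at most 1 of A and D is a knight" is True, as required.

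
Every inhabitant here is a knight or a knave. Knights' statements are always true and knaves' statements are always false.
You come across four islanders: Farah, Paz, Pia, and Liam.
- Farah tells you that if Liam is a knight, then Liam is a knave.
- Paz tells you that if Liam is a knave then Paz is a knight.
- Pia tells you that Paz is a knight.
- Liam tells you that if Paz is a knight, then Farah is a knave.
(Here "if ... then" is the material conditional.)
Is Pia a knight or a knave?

Pia is a knight.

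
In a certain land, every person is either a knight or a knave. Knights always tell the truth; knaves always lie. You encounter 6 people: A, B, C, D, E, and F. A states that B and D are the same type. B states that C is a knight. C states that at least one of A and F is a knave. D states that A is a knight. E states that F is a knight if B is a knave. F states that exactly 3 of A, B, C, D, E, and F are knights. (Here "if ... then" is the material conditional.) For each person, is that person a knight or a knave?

A is a knight, B is a knight, C is a knight, D is a knight, E is a knight, and F is a knave.

As a knight, A's statement "B and D are the same type" should be True; it is.
Since B is a knight, "C is a knight" needs to be True, which holds.
C is a knight, so "at least one of A and F is a knave" must be True — and it is.
D is a knight, so "A is a knight" must be True — and it is.
E is a knight, and the claim "F is a knight if B is a knave" is indeed True.
As a knave, F's statement "exactly 3 of A, B, C, D, E, and F are knights" should be False; it is.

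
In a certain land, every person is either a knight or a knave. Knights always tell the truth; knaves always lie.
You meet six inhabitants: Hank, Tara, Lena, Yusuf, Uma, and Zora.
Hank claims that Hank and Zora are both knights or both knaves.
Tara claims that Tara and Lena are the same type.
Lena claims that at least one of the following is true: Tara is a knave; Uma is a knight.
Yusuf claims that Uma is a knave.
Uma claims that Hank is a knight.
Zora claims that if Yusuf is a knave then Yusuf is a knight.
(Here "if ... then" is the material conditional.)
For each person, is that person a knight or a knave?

Knights: Lena, Yusuf, and Zora. Knaves: Hank, Tara, and Uma.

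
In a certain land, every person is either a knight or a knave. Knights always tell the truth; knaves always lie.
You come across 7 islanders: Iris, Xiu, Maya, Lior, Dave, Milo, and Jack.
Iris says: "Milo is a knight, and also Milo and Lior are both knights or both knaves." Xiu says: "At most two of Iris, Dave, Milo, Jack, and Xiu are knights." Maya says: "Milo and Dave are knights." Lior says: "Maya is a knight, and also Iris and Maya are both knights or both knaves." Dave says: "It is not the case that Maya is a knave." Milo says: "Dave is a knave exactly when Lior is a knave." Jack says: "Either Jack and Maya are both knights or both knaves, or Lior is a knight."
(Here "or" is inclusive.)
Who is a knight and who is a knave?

As a knight, Iris's statement "Milo is a knight, and also Milo and Lior are both knights or both knaves" should be true; it is.
Xiu is a knave, and the claim "at most two of Iris, Dave, Milo, Jack, and Xiu are knights" is indeed False.
Maya is a knight, and the claim "Milo and Dave are knights" is indeed true.
As a knight, Lior's statement "Maya is a knight, and also Iris and Maya are both knights or both knaves" should be true; it is.
Dave is a knight, so "it is not the case that Maya is a knave" must be true — and it is.
As a knight, Milo's statement "Dave is a knave exactly when Lior is a knave" should be true; it is.
Since Jack is a knight, "either Jack and Maya are both knights or both knaves, or Lior is a knight" needs to be true, which holds.

Iris is a knight, Xiu is a knave, Maya is a knight, Lior is a knight, Dave is a knight, Milo is a knight, and Jack is a knight.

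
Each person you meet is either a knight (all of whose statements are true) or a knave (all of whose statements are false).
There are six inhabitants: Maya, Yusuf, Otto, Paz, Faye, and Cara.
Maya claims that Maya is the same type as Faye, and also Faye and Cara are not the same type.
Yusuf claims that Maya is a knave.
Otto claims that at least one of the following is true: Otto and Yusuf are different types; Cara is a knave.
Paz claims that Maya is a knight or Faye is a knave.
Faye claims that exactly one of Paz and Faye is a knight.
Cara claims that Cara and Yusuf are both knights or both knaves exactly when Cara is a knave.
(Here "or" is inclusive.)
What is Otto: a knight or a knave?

Otto is a knight.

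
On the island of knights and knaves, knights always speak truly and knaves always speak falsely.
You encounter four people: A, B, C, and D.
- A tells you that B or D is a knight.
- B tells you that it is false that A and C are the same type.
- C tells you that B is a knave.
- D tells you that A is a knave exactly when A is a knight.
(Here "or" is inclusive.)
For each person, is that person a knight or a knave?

A is a knight, so "B or D is a knight" must be True — and it is.
B is a knight, so "it is false that A and C are the same type" must be True — and it is.
C (knave): "B is a knave" — False. ✓
D is a knave; "A is a knave exactly when A is a knight" is False, as required.

A is a knight, B is a knight, C is a knave, and D is a knave.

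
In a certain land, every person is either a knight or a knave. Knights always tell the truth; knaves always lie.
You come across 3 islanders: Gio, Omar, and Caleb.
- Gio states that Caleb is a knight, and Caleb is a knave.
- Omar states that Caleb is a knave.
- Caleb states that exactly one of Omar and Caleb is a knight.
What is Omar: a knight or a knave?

Omar is a knave.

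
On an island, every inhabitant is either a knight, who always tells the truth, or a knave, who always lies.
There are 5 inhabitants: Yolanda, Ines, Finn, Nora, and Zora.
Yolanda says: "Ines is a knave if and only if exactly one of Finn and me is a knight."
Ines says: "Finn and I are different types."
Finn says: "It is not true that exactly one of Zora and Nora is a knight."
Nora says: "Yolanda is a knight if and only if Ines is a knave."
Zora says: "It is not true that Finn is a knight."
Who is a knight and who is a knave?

Yolanda is a knave, Ines is a knave, Finn is a knave, Nora is a knave, and Zora is a knight.

Suppose Yolanda is a knight. Then Yolanda's statement "Ines is a knave if and only if exactly one of Finn and me is a knight" would have to be true. Checking the 16 ways to assign the others, none is consistent with every speaker.
(For instance, with Ines=knave, Finn=knave, Nora=knave, Zora=knight, Nora's claim "Yolanda is a knight if and only if Ines is a knave" comes out true where it would need to be false.)
So Yolanda must be a knave, making "Ines is a knave if and only if exactly one of Finn and me is a knight" false. Taking Yolanda=knave, Ines=knave, Finn=knave, Nora=knave, Zora=knight, each remaining statement checks out:
  Ines (knave): "Finn and I are different types" — false. ✓
  Finn (knave): "it is not true that exactly one of Zora and Nora is a knight" — false. ✓
  Nora (knave): "Yolanda is a knight if and only if Ines is a knave" — false. ✓
  Zora (knight): "it is not true that Finn is a knight" — true. ✓
This is the unique consistent assignment.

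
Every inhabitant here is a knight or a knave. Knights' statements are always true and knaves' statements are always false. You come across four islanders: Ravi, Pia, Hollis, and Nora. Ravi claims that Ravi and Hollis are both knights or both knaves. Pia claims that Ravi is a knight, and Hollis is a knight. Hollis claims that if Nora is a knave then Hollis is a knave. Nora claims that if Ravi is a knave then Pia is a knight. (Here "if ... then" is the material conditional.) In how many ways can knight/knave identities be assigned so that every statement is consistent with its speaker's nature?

1

Consistent assignments:
  Ravi=knight, Pia=knight, Hollis=knight, Nora=knight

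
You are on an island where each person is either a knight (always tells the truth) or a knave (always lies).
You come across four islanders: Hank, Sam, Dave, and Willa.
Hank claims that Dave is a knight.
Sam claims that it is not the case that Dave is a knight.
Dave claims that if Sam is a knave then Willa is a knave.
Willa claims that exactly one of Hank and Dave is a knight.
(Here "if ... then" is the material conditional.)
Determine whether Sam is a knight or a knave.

Sam is a knave.

Consistent assignments: {Hank=knight, Sam=knave, Dave=knight, Willa=knave}
In every consistent assignment, Sam is a knave.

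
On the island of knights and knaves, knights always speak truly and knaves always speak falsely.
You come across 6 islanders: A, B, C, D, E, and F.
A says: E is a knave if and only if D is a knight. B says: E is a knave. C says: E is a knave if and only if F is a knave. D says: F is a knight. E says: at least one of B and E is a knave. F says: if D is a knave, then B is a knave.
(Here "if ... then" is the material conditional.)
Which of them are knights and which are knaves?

A is a knave, B is a knave, C is a knight, D is a knight, E is a knight, and F is a knight.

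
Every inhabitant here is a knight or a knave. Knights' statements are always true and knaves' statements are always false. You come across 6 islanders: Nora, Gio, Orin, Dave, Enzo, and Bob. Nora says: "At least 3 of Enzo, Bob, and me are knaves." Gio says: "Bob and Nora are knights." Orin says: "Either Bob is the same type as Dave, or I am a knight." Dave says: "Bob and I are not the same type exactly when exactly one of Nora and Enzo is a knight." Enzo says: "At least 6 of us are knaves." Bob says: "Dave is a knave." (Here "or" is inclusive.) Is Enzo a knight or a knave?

Enzo is a knave.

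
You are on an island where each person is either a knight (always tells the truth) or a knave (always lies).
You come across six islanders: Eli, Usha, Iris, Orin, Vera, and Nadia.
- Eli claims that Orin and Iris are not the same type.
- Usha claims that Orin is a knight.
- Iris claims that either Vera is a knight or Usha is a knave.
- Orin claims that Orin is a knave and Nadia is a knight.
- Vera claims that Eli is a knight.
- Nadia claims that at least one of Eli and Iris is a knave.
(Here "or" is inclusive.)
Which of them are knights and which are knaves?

Knights: Eli, Iris, and Vera. Knaves: Usha, Orin, and Nadia.

Eli is a knight, so "Orin and Iris are not the same type" must be true — and it is.
Usha is a knave; "Orin is a knight" is false, as required.
Iris is a knight, so "either Vera is a knight or Usha is a knave" must be true — and it is.
Orin (knave): "Orin is a knave and Nadia is a knight" — false. ✓
Vera is a knight, and the claim "Eli is a knight" is indeed true.
Since Nadia is a knave, "at least one of Eli and Iris is a knave" needs to be false, which holds.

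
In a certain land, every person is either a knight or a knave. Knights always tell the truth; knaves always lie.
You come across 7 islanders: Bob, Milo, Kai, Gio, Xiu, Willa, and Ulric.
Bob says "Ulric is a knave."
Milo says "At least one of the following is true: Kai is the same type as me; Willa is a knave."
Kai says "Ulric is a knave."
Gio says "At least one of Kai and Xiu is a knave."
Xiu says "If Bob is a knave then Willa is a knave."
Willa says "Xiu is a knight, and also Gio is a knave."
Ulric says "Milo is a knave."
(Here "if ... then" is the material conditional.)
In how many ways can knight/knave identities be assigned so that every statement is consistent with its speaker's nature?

1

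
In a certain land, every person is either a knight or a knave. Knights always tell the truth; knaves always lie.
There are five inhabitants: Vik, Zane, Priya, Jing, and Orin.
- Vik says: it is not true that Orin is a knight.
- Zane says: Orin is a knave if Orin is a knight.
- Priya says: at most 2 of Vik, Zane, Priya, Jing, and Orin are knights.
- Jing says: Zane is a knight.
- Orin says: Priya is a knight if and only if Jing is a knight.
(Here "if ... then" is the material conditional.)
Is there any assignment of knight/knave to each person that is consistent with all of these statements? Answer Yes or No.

Yes

One consistent assignment: Vik=knight, Zane=knight, Priya=knave, Jing=knight, Orin=knave.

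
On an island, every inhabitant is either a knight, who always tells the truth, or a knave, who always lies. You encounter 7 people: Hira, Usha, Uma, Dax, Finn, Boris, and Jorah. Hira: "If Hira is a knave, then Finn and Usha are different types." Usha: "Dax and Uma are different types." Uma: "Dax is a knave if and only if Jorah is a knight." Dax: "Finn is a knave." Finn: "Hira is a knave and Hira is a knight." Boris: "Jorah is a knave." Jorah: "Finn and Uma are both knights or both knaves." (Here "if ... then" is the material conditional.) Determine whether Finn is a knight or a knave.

Finn is a knave.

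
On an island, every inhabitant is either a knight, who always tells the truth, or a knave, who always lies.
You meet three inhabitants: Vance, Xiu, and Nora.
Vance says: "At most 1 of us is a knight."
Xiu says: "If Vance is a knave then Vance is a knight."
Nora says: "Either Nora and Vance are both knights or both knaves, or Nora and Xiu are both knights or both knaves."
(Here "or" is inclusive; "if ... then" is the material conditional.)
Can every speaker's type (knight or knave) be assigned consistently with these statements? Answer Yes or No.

No

Checking all 8 assignments, each has at least one speaker whose statement's truth value contradicts their type.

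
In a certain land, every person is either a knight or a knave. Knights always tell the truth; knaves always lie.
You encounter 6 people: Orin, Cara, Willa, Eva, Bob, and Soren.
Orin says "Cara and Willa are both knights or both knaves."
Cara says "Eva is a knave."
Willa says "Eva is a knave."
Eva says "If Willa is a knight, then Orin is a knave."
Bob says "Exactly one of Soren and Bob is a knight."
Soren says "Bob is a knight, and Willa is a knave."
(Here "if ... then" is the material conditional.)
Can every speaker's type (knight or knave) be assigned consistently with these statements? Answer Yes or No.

Yes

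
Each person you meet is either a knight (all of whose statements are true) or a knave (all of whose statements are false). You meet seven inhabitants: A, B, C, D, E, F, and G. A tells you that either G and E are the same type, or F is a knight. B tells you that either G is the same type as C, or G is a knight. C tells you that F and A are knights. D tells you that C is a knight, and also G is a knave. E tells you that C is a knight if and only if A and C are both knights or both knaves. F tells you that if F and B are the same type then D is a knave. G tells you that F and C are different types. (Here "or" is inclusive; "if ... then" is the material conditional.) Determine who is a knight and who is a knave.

A is a knight, B is a knave, C is a knight, D is a knight, E is a knight, F is a knight, and G is a knave.

A (knight): "either G and E are the same type, or F is a knight" — true. ✓
B is a knave, so "either G is the same type as C, or G is a knight" must be false — and it is.
Since C is a knight, "F and A are knights" needs to be true, which holds.
Since D is a knight, "C is a knight, and also G is a knave" needs to be true, which holds.
E is a knight; "C is a knight if and only if A and C are both knights or both knaves" is true, as required.
F is a knight; "if F and B are the same type then D is a knave" is true, as required.
G is a knave, and the claim "F and C are different types" is indeed false.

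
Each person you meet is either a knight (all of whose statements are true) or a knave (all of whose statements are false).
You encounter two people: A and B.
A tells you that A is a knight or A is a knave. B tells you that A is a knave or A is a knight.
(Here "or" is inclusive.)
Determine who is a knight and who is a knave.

Suppose A is a knave. Then A's statement "A is a knight or A is a knave" would have to be false. Checking the 2 ways to assign the others, none is consistent with every speaker.
(For instance, with B=knight, A's claim "A is a knight or A is a knave" comes out true where it would need to be false.)
So A must be a knight, making "A is a knight or A is a knave" true. Taking A=knight, B=knight, each remaining statement checks out:
  B (knight): "A is a knave or A is a knight" — true. ✓
This is the unique consistent assignment.

A is a knight and B is a knight.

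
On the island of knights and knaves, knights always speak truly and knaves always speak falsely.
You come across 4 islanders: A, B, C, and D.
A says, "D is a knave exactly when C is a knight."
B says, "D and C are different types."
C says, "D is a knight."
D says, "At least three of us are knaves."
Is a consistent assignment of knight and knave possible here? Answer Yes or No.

No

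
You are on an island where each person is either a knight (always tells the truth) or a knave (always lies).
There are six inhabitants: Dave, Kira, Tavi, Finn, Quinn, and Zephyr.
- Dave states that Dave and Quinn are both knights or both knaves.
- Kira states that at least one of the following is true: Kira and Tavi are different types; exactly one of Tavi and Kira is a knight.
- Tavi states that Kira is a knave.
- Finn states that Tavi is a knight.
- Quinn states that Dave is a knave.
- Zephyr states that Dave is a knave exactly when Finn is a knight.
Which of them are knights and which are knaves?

Dave is a knave, so "Dave and Quinn are both knights or both knaves" must be false — and it is.
Kira (knight): "at least one of the following is true: Kira and Tavi are different types; exactly one of Tavi and Kira is a knight" — true. ✓
Tavi is a knave, so "Kira is a knave" must be false — and it is.
Finn is a knave, so "Tavi is a knight" must be false — and it is.
Since Quinn is a knight, "Dave is a knave" needs to be true, which holds.
Zephyr is a knave, and the claim "Dave is a knave exactly when Finn is a knight" is indeed false.

Dave is a knave, Kira is a knight, Tavi is a knave, Finn is a knave, Quinn is a knight, and Zephyr is a knave.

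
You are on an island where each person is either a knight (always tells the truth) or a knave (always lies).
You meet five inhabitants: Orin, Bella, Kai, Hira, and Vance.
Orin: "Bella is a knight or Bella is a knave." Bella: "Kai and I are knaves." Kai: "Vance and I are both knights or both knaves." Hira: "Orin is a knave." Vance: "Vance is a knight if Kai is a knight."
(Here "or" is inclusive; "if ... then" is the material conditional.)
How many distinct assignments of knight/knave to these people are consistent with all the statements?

1

Consistent assignments:
  Orin=knight, Bella=knave, Kai=knight, Hira=knave, Vance=knight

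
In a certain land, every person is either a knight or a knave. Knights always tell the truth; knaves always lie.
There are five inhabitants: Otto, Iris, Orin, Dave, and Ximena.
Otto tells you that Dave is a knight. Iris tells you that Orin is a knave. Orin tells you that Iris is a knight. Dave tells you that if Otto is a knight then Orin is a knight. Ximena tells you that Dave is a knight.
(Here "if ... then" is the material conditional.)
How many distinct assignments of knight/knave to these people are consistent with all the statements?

0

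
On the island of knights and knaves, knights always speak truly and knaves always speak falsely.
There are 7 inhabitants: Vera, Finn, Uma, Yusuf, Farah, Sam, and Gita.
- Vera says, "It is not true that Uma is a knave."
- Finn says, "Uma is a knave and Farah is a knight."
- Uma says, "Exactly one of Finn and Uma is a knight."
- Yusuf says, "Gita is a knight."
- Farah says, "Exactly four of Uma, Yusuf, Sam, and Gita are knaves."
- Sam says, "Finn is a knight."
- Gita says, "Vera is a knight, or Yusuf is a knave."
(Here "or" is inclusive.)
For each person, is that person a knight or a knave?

Vera (knight): "it is not true that Uma is a knave" — True. ✓
As a knave, Finn's statement "Uma is a knave and Farah is a knight" should be False; it is.
Uma (knight): "exactly one of Finn and Uma is a knight" — True. ✓
As a knight, Yusuf's statement "Gita is a knight" should be True; it is.
Since Farah is a knave, "exactly four of Uma, Yusuf, Sam, and Gita are knaves" needs to be False, which holds.
Sam (knave): "Finn is a knight" — False. ✓
Since Gita is a knight, "Vera is a knight, or Yusuf is a knave" needs to be True, which holds.

Knights: Vera, Uma, Yusuf, and Gita. Knaves: Finn, Farah, and Sam.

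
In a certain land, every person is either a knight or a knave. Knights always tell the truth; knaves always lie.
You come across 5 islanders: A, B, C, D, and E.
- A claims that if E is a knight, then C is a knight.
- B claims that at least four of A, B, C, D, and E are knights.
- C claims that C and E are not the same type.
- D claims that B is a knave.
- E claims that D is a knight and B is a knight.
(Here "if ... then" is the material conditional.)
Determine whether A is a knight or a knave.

Consistent assignments: {A=knight, B=knave, C=knight, D=knight, E=knave}; {A=knight, B=knave, C=knave, D=knight, E=knave}
In every consistent assignment, A is a knight.

A is a knight.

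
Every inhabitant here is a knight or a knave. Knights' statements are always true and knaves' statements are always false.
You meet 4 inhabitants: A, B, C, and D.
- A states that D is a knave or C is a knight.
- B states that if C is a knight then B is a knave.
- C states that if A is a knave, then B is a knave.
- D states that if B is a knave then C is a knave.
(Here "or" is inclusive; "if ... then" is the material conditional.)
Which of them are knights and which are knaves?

Suppose A is a knight. Then A's statement "D is a knave or C is a knight" would have to be true. Checking the 8 ways to assign the others, none is consistent with every speaker.
(For instance, with B=knight, C=knave, D=knight, A's claim "D is a knave or C is a knight" comes out false where it would need to be true.)
So A must be a knave, making "D is a knave or C is a knight" false. Taking A=knave, B=knight, C=knave, D=knight, each remaining statement checks out:
  B (knight): "if C is a knight then B is a knave" — true. ✓
  C (knave): "if A is a knave, then B is a knave" — false. ✓
  D (knight): "if B is a knave then C is a knave" — true. ✓
This is the unique consistent assignment.

A is a knave, B is a knight, C is a knave, and D is a knight.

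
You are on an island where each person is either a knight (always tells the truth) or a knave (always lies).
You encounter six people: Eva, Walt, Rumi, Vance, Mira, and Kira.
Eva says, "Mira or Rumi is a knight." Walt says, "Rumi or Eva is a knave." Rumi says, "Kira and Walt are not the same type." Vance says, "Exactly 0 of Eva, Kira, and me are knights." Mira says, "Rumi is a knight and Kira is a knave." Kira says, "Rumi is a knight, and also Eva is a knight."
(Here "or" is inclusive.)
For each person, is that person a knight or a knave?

Eva is a knight; "Mira or Rumi is a knight" is true, as required.
Walt (knave): "Rumi or Eva is a knave" — false. ✓
Rumi (knight): "Kira and Walt are not the same type" — true. ✓
Vance is a knave; "exactly 0 of Eva, Kira, and me are knights" is false, as required.
As a knave, Mira's statement "Rumi is a knight and Kira is a knave" should be false; it is.
Kira (knight): "Rumi is a knight, and also Eva is a knight" — true. ✓

Eva is a knight, Walt is a knave, Rumi is a knight, Vance is a knave, Mira is a knave, and Kira is a knight.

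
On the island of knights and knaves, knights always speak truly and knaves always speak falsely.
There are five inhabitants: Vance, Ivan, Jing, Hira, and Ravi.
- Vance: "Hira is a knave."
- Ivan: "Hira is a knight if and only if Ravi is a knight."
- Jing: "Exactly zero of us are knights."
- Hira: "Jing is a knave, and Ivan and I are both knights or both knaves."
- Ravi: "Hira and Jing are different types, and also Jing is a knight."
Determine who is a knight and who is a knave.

Knights: Vance and Ivan. Knaves: Jing, Hira, and Ravi.

Suppose Vance is a knave. Then Vance's statement "Hira is a knave" would have to be false. Checking the 16 ways to assign the others, none is consistent with every speaker.
(For instance, with Ivan=knight, Jing=knave, Hira=knave, Ravi=knave, Vance's claim "Hira is a knave" comes out true where it would need to be false.)
So Vance must be a knight, making "Hira is a knave" true. Taking Vance=knight, Ivan=knight, Jing=knave, Hira=knave, Ravi=knave, each remaining statement checks out:
  Ivan (knight): "Hira is a knight if and only if Ravi is a knight" — true. ✓
  Jing (knave): "exactly zero of us are knights" — false. ✓
  Hira (knave): "Jing is a knave, and Ivan and I are both knights or both knaves" — false. ✓
  Ravi (knave): "Hira and Jing are different types, and also Jing is a knight" — false. ✓
This is the unique consistent assignment.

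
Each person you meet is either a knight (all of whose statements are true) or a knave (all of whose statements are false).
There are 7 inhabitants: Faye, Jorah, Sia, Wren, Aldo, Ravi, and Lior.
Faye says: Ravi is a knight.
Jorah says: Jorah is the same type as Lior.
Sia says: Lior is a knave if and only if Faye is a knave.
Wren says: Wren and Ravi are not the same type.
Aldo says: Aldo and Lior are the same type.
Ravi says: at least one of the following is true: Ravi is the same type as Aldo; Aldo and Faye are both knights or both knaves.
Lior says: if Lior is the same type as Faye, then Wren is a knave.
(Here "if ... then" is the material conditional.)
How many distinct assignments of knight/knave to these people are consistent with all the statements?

4

Consistent assignments:
  Faye=knave, Jorah=knight, Sia=knave, Wren=knight, Aldo=knight, Ravi=knave, Lior=knight
  Faye=knave, Jorah=knight, Sia=knave, Wren=knave, Aldo=knight, Ravi=knave, Lior=knight
  Faye=knave, Jorah=knave, Sia=knave, Wren=knight, Aldo=knight, Ravi=knave, Lior=knight
  Faye=knave, Jorah=knave, Sia=knave, Wren=knave, Aldo=knight, Ravi=knave, Lior=knight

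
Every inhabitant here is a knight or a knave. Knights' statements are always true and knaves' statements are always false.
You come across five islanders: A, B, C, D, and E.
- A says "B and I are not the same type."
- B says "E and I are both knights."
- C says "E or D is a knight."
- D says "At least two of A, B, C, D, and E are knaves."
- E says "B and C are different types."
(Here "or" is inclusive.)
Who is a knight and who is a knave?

A is a knave, B is a knave, C is a knight, D is a knight, and E is a knight.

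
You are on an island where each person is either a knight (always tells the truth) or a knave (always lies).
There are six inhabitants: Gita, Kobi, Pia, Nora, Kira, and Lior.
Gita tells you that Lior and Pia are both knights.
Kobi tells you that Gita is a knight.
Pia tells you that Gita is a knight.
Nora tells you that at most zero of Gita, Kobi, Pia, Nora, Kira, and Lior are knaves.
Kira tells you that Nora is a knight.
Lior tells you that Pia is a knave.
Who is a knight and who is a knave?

Gita is a knave, so "Lior and Pia are both knights" must be False — and it is.
As a knave, Kobi's statement "Gita is a knight" should be False; it is.
Pia is a knave, and the claim "Gita is a knight" is indeed False.
Since Nora is a knave, "at most zero of Gita, Kobi, Pia, Nora, Kira, and Lior are knaves" needs to be False, which holds.
Kira is a knave; "Nora is a knight" is False, as required.
Lior is a knight, and the claim "Pia is a knave" is indeed true.

Knights: Lior. Knaves: Gita, Kobi, Pia, Nora, and Kira.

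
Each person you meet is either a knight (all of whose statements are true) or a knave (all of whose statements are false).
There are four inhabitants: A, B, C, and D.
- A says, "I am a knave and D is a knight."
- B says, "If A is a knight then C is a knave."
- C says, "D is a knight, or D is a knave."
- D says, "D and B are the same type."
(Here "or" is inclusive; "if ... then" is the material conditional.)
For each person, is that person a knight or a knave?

A is a knave; "I am a knave and D is a knight" is false, as required.
As a knight, B's statement "if A is a knight then C is a knave" should be True; it is.
C is a knight; "D is a knight, or D is a knave" is True, as required.
D is a knave, and the claim "D and B are the same type" is indeed false.

Knights: B and C. Knaves: A and D.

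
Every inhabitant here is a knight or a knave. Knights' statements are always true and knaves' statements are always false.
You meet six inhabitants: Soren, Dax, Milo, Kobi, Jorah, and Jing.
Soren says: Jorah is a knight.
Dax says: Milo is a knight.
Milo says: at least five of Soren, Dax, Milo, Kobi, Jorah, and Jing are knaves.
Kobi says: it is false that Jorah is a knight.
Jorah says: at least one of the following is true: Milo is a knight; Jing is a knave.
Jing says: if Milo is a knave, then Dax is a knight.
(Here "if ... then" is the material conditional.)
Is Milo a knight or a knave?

Consistent assignments: {Soren=knight, Dax=knave, Milo=knave, Kobi=knave, Jorah=knight, Jing=knave}
In every consistent assignment, Milo is a knave.

Milo is a knave.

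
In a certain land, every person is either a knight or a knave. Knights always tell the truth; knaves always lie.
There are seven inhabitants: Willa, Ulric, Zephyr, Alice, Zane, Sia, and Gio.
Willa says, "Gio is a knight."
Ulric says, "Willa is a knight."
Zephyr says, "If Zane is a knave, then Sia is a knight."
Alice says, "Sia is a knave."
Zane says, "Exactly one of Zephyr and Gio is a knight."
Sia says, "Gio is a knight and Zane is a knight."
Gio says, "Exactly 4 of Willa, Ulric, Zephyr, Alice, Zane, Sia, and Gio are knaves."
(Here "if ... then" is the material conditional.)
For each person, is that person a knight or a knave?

Willa (knave): "Gio is a knight" — False. ✓
Since Ulric is a knave, "Willa is a knight" needs to be False, which holds.
Zephyr is a knave, so "if Zane is a knave, then Sia is a knight" must be False — and it is.
Alice (knight): "Sia is a knave" — True. ✓
Zane is a knave, and the claim "exactly one of Zephyr and Gio is a knight" is indeed False.
Sia is a knave, and the claim "Gio is a knight and Zane is a knight" is indeed False.
Gio (knave): "exactly 4 of Willa, Ulric, Zephyr, Alice, Zane, Sia, and Gio are knaves" — False. ✓

Willa is a knave, Ulric is a knave, Zephyr is a knave, Alice is a knight, Zane is a knave, Sia is a knave, and Gio is a knave.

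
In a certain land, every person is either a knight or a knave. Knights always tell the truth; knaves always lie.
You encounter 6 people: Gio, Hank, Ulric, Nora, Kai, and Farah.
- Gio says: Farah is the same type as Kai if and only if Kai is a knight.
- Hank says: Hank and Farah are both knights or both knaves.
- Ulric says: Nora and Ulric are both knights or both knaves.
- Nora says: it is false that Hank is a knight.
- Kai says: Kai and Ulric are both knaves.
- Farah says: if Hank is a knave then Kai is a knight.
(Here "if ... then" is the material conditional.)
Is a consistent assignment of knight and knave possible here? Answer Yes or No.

No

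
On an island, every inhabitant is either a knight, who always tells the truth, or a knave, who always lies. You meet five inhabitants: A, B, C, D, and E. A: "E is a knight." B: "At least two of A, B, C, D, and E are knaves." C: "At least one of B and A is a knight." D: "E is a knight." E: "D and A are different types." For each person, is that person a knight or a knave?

Suppose A is a knight. Then A's statement "E is a knight" would have to be true. Checking the 16 ways to assign the others, none is consistent with every speaker.
(For instance, with B=knight, C=knight, D=knave, E=knave, A's claim "E is a knight" comes out false where it would need to be true.)
So A must be a knave, making "E is a knight" false. Taking A=knave, B=knight, C=knight, D=knave, E=knave, each remaining statement checks out:
  B (knight): "at least two of A, B, C, D, and E are knaves" — true. ✓
  C (knight): "at least one of B and A is a knight" — true. ✓
  D (knave): "E is a knight" — false. ✓
  E (knave): "D and A are different types" — false. ✓
This is the unique consistent assignment.

A is a knave, B is a knight, C is a knight, D is a knave, and E is a knave.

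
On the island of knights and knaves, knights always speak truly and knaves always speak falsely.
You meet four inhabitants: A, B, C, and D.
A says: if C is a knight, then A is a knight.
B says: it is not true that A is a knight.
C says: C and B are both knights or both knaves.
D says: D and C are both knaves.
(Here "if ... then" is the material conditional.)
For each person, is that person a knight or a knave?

A is a knave, B is a knight, C is a knight, and D is a knave.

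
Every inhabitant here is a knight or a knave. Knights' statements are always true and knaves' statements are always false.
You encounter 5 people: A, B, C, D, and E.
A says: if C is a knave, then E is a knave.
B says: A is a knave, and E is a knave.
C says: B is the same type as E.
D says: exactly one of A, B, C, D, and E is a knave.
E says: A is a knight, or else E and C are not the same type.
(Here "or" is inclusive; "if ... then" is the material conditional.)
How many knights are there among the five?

1

The unique consistent assignment is A=knave, B=knave, C=knave, D=knave, E=knight.
That has 1 knight.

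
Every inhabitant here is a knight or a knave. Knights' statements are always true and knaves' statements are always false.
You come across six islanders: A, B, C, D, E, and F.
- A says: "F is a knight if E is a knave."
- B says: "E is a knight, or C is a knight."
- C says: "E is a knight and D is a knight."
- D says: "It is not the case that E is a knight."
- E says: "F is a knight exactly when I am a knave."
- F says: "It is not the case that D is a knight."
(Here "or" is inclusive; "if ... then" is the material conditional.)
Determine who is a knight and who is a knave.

A is a knave, B is a knave, C is a knave, D is a knight, E is a knave, and F is a knave.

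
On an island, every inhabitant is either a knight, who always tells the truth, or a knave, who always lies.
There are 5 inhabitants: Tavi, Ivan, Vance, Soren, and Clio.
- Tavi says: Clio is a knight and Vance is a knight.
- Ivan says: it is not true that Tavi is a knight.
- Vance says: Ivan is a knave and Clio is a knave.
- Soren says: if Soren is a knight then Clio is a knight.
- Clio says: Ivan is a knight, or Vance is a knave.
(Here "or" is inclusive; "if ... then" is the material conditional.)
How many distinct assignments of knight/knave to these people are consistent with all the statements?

1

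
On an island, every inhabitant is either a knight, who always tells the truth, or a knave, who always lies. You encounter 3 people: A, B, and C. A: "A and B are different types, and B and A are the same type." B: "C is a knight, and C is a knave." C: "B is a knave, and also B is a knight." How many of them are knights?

0

The unique consistent assignment is A=knave, B=knave, C=knave.
That has 0 knights.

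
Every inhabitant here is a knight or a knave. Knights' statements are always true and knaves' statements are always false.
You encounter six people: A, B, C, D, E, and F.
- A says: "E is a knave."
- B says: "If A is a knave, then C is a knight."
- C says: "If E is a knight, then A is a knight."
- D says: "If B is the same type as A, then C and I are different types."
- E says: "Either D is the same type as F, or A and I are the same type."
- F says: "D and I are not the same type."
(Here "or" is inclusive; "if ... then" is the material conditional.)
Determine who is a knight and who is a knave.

A is a knave, and the claim "E is a knave" is indeed false.
As a knave, B's statement "if A is a knave, then C is a knight" should be false; it is.
C is a knave, and the claim "if E is a knight, then A is a knight" is indeed false.
As a knave, D's statement "if B is the same type as A, then C and I are different types" should be false; it is.
E is a knight, and the claim "either D is the same type as F, or A and I are the same type" is indeed true.
As a knave, F's statement "D and I are not the same type" should be false; it is.

A is a knave, B is a knave, C is a knave, D is a knave, E is a knight, and F is a knave.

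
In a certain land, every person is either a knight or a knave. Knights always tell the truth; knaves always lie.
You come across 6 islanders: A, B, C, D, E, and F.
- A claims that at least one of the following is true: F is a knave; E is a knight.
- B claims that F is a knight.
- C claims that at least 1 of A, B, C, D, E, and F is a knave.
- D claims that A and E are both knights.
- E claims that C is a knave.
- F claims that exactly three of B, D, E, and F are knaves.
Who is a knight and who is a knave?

Knights: A and C. Knaves: B, D, E, and F.

A (knight): "at least one of the following is true: F is a knave; E is a knight" — True. ✓
B is a knave, so "F is a knight" must be False — and it is.
C (knight): "at least 1 of A, B, C, D, E, and F is a knave" — True. ✓
D (knave): "A and E are both knights" — False. ✓
Since E is a knave, "C is a knave" needs to be False, which holds.
F (knave): "exactly three of B, D, E, and F are knaves" — False. ✓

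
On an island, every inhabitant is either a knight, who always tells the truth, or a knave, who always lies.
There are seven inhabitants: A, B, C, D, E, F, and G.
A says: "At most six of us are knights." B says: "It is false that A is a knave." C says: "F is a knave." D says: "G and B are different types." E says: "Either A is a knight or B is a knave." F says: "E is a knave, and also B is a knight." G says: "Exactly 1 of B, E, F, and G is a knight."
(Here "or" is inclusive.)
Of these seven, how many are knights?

5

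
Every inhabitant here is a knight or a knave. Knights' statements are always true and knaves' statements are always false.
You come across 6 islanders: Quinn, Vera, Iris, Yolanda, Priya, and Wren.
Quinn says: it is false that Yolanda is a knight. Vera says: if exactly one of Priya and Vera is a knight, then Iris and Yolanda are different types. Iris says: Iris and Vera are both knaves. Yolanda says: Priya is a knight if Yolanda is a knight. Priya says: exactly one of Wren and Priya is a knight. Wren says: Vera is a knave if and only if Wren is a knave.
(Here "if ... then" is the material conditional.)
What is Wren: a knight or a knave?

Wren is a knave.

Consistent assignments: {Quinn=knave, Vera=knight, Iris=knave, Yolanda=knight, Priya=knight, Wren=knave}
In every consistent assignment, Wren is a knave.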